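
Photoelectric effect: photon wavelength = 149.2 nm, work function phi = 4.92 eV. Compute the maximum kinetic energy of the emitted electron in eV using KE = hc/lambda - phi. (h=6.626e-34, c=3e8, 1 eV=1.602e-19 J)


E_photon = hc / lambda
= (6.626e-34)(3e8) / (149.2e-9)
= 1.3323e-18 J
= 8.3165 eV
KE = E_photon - phi
= 8.3165 - 4.92
= 3.3965 eV

3.3965


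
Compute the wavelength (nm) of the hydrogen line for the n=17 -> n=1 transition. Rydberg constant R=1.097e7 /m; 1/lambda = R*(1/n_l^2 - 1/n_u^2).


1/lambda = R * (1/n_l^2 - 1/n_u^2)
= 1.097e7 * (1/1^2 - 1/17^2)
= 1.097e7 * (1.0 - 0.00346)
= 1.097e7 * 0.99654
= 1.0932e+07 /m
lambda = 1 / 1.0932e+07 = 91.4742 nm

91.4742


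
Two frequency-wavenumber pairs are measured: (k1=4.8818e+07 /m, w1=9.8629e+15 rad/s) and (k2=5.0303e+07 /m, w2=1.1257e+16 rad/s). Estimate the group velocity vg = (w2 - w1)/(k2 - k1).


vg = (w2 - w1) / (k2 - k1)
= (1.1257e+16 - 9.8629e+15) / (5.0303e+07 - 4.8818e+07)
= 1.3941e+15 / 1.4850e+06
= 9.3879e+08 m/s

9.3879e+08


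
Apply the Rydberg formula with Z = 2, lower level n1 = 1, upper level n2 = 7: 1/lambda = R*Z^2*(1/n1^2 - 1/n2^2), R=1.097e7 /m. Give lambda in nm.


1/lambda = R * Z^2 * (1/n1^2 - 1/n2^2)
= 1.097e7 * 2^2 * (1/1^2 - 1/7^2)
= 1.097e7 * 4 * (1.0 - 0.020408)
= 4.2984e+07 /m
lambda = 1 / 4.2984e+07
= 23.2642 nm

23.2642


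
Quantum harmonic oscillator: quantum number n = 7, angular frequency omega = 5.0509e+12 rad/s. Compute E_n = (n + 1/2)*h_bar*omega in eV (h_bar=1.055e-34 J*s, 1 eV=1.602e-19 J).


E = (n + 1/2) * h_bar * omega
= (7 + 0.5) * 1.055e-34 * 5.0509e+12
= 7.5 * 5.3287e-22
= 3.9965e-21 J
= 0.0249 eV

0.0249


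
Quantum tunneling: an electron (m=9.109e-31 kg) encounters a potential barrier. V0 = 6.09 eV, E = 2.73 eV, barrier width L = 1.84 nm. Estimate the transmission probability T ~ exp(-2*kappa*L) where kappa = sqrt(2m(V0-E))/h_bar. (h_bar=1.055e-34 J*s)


V0 - E = 3.36 eV = 5.3827e-19 J
kappa = sqrt(2 * m * (V0-E)) / h_bar
= sqrt(2 * 9.109e-31 * 5.3827e-19) / 1.055e-34
= 9.3864e+09 /m
2*kappa*L = 2 * 9.3864e+09 * 1.84e-9
= 34.5419
T = exp(-34.5419) = 9.968511e-16

9.968511e-16


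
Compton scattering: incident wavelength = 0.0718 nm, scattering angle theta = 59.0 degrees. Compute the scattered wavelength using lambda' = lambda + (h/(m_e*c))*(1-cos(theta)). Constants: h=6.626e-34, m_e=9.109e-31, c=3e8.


Compton wavelength: h/(m_e*c) = 2.4247e-12 m
d_lambda = 2.4247e-12 * (1 - cos(59.0 deg))
= 2.4247e-12 * 0.484962
= 1.1759e-12 m = 0.001176 nm
lambda' = 0.0718 + 0.001176
= 0.072976 nm

0.072976


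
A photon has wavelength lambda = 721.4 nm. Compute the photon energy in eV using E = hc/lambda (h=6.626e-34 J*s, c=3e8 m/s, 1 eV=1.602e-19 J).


E = hc / lambda
= (6.626e-34)(3e8) / (721.4e-9)
= 1.9878e-25 / 7.2140e-07
= 2.7555e-19 J
Converting to eV: 2.7555e-19 / 1.602e-19
= 1.72 eV

1.72


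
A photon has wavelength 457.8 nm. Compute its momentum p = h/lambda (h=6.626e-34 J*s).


p = h / lambda
= 6.626e-34 / (457.8e-9)
= 6.626e-34 / 4.5780e-07
= 1.4474e-27 kg*m/s

1.4474e-27


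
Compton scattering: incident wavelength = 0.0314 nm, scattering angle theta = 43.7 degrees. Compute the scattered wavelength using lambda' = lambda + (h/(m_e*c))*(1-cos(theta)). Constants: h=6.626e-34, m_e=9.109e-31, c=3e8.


Compton wavelength: h/(m_e*c) = 2.4247e-12 m
d_lambda = 2.4247e-12 * (1 - cos(43.7 deg))
= 2.4247e-12 * 0.277033
= 6.7172e-13 m = 0.000672 nm
lambda' = 0.0314 + 0.000672
= 0.032072 nm

0.032072


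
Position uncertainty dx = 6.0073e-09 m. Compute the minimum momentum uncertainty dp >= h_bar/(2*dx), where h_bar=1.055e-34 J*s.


dp = h_bar / (2 * dx)
= 1.055e-34 / (2 * 6.0073e-09)
= 1.055e-34 / 1.2015e-08
= 8.7810e-27 kg*m/s

8.7810e-27


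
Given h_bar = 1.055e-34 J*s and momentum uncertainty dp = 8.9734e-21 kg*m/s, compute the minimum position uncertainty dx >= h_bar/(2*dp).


dx = h_bar / (2 * dp)
= 1.055e-34 / (2 * 8.9734e-21)
= 1.055e-34 / 1.7947e-20
= 5.8785e-15 m

5.8785e-15


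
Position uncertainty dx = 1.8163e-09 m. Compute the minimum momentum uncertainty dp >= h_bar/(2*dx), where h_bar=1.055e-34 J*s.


dp = h_bar / (2 * dx)
= 1.055e-34 / (2 * 1.8163e-09)
= 1.055e-34 / 3.6326e-09
= 2.9043e-26 kg*m/s

2.9043e-26


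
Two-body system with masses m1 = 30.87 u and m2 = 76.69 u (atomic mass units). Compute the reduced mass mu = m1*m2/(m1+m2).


mu = m1 * m2 / (m1 + m2)
= 30.87 * 76.69 / (30.87 + 76.69)
= 2367.4203 / 107.56
= 22.0102 u

22.0102


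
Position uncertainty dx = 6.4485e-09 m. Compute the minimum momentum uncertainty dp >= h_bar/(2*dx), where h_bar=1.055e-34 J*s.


dp = h_bar / (2 * dx)
= 1.055e-34 / (2 * 6.4485e-09)
= 1.055e-34 / 1.2897e-08
= 8.1802e-27 kg*m/s

8.1802e-27


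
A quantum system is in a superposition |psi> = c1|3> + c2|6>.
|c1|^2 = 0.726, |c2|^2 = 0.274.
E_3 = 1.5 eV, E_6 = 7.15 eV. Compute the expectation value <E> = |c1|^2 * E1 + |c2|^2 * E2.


<E> = |c1|^2 * E1 + |c2|^2 * E2
= 0.726 * 1.5 + 0.274 * 7.15
= 1.089 + 1.9591
= 3.0481 eV

3.0481


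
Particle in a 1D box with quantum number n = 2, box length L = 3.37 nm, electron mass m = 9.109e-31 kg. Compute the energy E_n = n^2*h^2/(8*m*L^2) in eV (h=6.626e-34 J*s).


E = n^2 * h^2 / (8 * m * L^2)
= 2^2 * (6.626e-34)^2 / (8 * 9.109e-31 * (3.37e-9)^2)
= 4 * 4.3904e-67 / (8 * 9.109e-31 * 1.1357e-17)
= 2.1220e-20 J
= 0.1325 eV

0.1325


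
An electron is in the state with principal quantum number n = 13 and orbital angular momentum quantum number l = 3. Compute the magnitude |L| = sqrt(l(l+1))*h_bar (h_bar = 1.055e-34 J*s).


L = sqrt(l*(l+1)) * h_bar
= sqrt(3 * 4) * 1.055e-34
= sqrt(12) * 1.055e-34
= 3.4641 * 1.055e-34
= 3.6546e-34 J*s

3.6546e-34


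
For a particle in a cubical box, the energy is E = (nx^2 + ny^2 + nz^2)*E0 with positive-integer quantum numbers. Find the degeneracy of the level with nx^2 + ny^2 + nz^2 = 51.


Enumerate all (nx, ny, nz) with nx^2 + ny^2 + nz^2 = 51:
(1,1,7)
(1,5,5)
(1,7,1)
(5,1,5)
(5,5,1)
(7,1,1)
Total degeneracy = 6

6


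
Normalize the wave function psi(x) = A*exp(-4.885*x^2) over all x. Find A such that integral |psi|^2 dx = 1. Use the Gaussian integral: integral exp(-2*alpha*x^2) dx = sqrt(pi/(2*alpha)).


integral |psi|^2 dx = A^2 * sqrt(pi/(2*alpha)) = 1
A^2 = sqrt(2*alpha/pi)
= sqrt(2 * 4.885 / pi)
= 1.763487
A = sqrt(1.763487)
= 1.328

1.328


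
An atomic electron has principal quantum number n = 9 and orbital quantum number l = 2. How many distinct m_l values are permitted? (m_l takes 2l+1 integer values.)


m_l ranges from -l to +l in integer steps
So m_l goes from -2 to +2
Count = 2l + 1 = 2*2 + 1
= 5

5


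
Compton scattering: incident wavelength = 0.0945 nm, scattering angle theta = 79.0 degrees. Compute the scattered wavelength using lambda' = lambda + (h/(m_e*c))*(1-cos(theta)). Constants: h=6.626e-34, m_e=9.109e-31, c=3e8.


Compton wavelength: h/(m_e*c) = 2.4247e-12 m
d_lambda = 2.4247e-12 * (1 - cos(79.0 deg))
= 2.4247e-12 * 0.809191
= 1.9621e-12 m = 0.001962 nm
lambda' = 0.0945 + 0.001962
= 0.096462 nm

0.096462


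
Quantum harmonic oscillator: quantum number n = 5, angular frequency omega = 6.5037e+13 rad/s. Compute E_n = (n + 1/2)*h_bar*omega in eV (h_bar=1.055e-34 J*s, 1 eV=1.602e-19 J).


E = (n + 1/2) * h_bar * omega
= (5 + 0.5) * 1.055e-34 * 6.5037e+13
= 5.5 * 6.8614e-21
= 3.7738e-20 J
= 0.2356 eV

0.2356


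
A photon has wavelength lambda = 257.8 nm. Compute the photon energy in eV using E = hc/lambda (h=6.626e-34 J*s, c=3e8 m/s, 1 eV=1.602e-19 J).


E = hc / lambda
= (6.626e-34)(3e8) / (257.8e-9)
= 1.9878e-25 / 2.5780e-07
= 7.7106e-19 J
Converting to eV: 7.7106e-19 / 1.602e-19
= 4.8131 eV

4.8131


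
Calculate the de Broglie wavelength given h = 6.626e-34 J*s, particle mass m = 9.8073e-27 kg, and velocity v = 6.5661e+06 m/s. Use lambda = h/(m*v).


lambda = h / (m * v)
= 6.626e-34 / (9.8073e-27 * 6.5661e+06)
= 6.626e-34 / 6.4396e-20
= 1.0290e-14 m

1.0290e-14


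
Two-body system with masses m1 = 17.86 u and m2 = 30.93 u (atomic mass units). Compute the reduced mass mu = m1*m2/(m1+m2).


mu = m1 * m2 / (m1 + m2)
= 17.86 * 30.93 / (17.86 + 30.93)
= 552.4098 / 48.79
= 11.3222 u

11.3222


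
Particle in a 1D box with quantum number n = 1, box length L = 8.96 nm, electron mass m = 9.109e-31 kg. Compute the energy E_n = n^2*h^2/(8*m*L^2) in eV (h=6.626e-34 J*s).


E = n^2 * h^2 / (8 * m * L^2)
= 1^2 * (6.626e-34)^2 / (8 * 9.109e-31 * (8.96e-9)^2)
= 1 * 4.3904e-67 / (8 * 9.109e-31 * 8.0282e-17)
= 7.5046e-22 J
= 0.0047 eV

0.0047


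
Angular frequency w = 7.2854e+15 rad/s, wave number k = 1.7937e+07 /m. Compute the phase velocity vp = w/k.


vp = w / k
= 7.2854e+15 / 1.7937e+07
= 4.0617e+08 m/s

4.0617e+08


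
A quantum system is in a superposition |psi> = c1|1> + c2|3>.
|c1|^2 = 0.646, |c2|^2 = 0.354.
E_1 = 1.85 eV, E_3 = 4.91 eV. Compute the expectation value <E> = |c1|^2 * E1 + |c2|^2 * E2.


<E> = |c1|^2 * E1 + |c2|^2 * E2
= 0.646 * 1.85 + 0.354 * 4.91
= 1.1951 + 1.7381
= 2.9332 eV

2.9332


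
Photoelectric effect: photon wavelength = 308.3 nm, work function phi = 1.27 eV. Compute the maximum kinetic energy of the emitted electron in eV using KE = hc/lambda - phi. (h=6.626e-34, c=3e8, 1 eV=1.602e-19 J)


E_photon = hc / lambda
= (6.626e-34)(3e8) / (308.3e-9)
= 6.4476e-19 J
= 4.0247 eV
KE = E_photon - phi
= 4.0247 - 1.27
= 2.7547 eV

2.7547


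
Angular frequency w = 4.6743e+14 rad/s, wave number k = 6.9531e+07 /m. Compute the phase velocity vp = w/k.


vp = w / k
= 4.6743e+14 / 6.9531e+07
= 6.7226e+06 m/s

6.7226e+06


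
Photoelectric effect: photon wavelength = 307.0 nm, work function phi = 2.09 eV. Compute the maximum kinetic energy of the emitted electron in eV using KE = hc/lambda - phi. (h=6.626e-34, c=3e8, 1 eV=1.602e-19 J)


E_photon = hc / lambda
= (6.626e-34)(3e8) / (307.0e-9)
= 6.4749e-19 J
= 4.0418 eV
KE = E_photon - phi
= 4.0418 - 2.09
= 1.9518 eV

1.9518


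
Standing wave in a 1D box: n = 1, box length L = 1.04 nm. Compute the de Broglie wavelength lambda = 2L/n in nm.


lambda = 2L / n
= 2 * 1.04 / 1
= 2.08 / 1
= 2.08 nm

2.08


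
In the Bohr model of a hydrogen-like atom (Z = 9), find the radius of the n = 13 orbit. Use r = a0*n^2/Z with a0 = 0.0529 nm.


r = a0 * n^2 / Z
= 0.0529 * 13^2 / 9
= 0.0529 * 169 / 9
= 0.9933 nm

0.9933


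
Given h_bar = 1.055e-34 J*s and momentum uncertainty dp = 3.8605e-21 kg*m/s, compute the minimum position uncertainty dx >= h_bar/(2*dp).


dx = h_bar / (2 * dp)
= 1.055e-34 / (2 * 3.8605e-21)
= 1.055e-34 / 7.7210e-21
= 1.3664e-14 m

1.3664e-14


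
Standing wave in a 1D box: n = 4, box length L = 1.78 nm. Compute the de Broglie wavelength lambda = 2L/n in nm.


lambda = 2L / n
= 2 * 1.78 / 4
= 3.56 / 4
= 0.89 nm

0.89


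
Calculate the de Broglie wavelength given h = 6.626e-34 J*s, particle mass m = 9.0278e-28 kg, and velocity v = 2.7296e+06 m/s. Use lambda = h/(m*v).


lambda = h / (m * v)
= 6.626e-34 / (9.0278e-28 * 2.7296e+06)
= 6.626e-34 / 2.4642e-21
= 2.6889e-13 m

2.6889e-13


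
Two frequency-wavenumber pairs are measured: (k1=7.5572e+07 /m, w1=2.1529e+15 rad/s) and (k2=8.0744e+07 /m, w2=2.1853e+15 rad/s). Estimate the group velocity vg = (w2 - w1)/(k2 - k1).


vg = (w2 - w1) / (k2 - k1)
= (2.1853e+15 - 2.1529e+15) / (8.0744e+07 - 7.5572e+07)
= 3.2400e+13 / 5.1720e+06
= 6.2645e+06 m/s

6.2645e+06


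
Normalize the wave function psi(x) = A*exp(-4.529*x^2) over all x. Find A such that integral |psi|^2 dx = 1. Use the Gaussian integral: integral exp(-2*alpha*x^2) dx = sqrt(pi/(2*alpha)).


integral |psi|^2 dx = A^2 * sqrt(pi/(2*alpha)) = 1
A^2 = sqrt(2*alpha/pi)
= sqrt(2 * 4.529 / pi)
= 1.698014
A = sqrt(1.698014)
= 1.3031

1.3031


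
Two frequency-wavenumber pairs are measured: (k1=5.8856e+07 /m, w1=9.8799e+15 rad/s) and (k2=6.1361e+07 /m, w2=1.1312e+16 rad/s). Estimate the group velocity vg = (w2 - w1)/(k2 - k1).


vg = (w2 - w1) / (k2 - k1)
= (1.1312e+16 - 9.8799e+15) / (6.1361e+07 - 5.8856e+07)
= 1.4321e+15 / 2.5050e+06
= 5.7170e+08 m/s

5.7170e+08


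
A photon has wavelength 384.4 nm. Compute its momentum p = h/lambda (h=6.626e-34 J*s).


p = h / lambda
= 6.626e-34 / (384.4e-9)
= 6.626e-34 / 3.8440e-07
= 1.7237e-27 kg*m/s

1.7237e-27


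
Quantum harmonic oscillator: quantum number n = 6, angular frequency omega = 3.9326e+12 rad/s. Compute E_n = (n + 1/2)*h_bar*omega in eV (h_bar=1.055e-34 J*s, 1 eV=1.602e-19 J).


E = (n + 1/2) * h_bar * omega
= (6 + 0.5) * 1.055e-34 * 3.9326e+12
= 6.5 * 4.1489e-22
= 2.6968e-21 J
= 0.0168 eV

0.0168


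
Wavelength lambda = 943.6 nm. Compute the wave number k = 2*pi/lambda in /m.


k = 2 * pi / lambda
= 6.2832 / (943.6e-9)
= 6.2832 / 9.4360e-07
= 6.6587e+06 /m

6.6587e+06


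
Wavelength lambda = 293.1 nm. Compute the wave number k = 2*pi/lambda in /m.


k = 2 * pi / lambda
= 6.2832 / (293.1e-9)
= 6.2832 / 2.9310e-07
= 2.1437e+07 /m

2.1437e+07


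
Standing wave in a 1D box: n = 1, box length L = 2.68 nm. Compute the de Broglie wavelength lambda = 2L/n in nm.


lambda = 2L / n
= 2 * 2.68 / 1
= 5.36 / 1
= 5.36 nm

5.36


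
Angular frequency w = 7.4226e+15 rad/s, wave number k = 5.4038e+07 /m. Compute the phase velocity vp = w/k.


vp = w / k
= 7.4226e+15 / 5.4038e+07
= 1.3736e+08 m/s

1.3736e+08


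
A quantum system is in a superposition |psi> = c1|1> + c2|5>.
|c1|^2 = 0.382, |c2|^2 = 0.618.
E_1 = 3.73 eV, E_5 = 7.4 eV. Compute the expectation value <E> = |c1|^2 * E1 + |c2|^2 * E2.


<E> = |c1|^2 * E1 + |c2|^2 * E2
= 0.382 * 3.73 + 0.618 * 7.4
= 1.4249 + 4.5732
= 5.9981 eV

5.9981


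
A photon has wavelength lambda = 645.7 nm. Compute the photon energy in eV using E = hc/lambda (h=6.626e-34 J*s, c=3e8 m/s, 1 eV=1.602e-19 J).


E = hc / lambda
= (6.626e-34)(3e8) / (645.7e-9)
= 1.9878e-25 / 6.4570e-07
= 3.0785e-19 J
Converting to eV: 3.0785e-19 / 1.602e-19
= 1.9217 eV

1.9217


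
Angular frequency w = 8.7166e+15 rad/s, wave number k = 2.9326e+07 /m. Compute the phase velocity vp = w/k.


vp = w / k
= 8.7166e+15 / 2.9326e+07
= 2.9723e+08 m/s

2.9723e+08


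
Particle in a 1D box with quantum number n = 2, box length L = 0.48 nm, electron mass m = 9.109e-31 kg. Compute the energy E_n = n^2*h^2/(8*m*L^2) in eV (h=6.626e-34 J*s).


E = n^2 * h^2 / (8 * m * L^2)
= 2^2 * (6.626e-34)^2 / (8 * 9.109e-31 * (0.48e-9)^2)
= 4 * 4.3904e-67 / (8 * 9.109e-31 * 2.3040e-19)
= 1.0460e-18 J
= 6.5292 eV

6.5292


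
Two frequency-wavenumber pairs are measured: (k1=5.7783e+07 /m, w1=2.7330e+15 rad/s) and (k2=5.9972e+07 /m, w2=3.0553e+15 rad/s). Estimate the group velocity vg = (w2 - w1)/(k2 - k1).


vg = (w2 - w1) / (k2 - k1)
= (3.0553e+15 - 2.7330e+15) / (5.9972e+07 - 5.7783e+07)
= 3.2230e+14 / 2.1890e+06
= 1.4724e+08 m/s

1.4724e+08


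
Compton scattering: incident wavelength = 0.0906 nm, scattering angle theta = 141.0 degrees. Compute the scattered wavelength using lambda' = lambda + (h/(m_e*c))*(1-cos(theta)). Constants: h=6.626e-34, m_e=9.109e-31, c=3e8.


Compton wavelength: h/(m_e*c) = 2.4247e-12 m
d_lambda = 2.4247e-12 * (1 - cos(141.0 deg))
= 2.4247e-12 * 1.777146
= 4.3091e-12 m = 0.004309 nm
lambda' = 0.0906 + 0.004309
= 0.094909 nm

0.094909


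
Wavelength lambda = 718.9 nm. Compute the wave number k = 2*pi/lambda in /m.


k = 2 * pi / lambda
= 6.2832 / (718.9e-9)
= 6.2832 / 7.1890e-07
= 8.7400e+06 /m

8.7400e+06


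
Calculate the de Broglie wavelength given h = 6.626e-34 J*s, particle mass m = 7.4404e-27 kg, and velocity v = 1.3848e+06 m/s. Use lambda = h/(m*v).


lambda = h / (m * v)
= 6.626e-34 / (7.4404e-27 * 1.3848e+06)
= 6.626e-34 / 1.0303e-20
= 6.4308e-14 m

6.4308e-14


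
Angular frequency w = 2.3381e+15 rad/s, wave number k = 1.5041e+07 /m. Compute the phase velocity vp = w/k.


vp = w / k
= 2.3381e+15 / 1.5041e+07
= 1.5545e+08 m/s

1.5545e+08


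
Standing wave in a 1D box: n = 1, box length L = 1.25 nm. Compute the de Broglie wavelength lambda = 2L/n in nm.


lambda = 2L / n
= 2 * 1.25 / 1
= 2.5 / 1
= 2.5 nm

2.5


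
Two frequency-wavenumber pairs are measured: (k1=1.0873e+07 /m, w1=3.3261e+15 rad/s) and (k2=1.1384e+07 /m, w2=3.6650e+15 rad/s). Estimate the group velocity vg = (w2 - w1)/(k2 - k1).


vg = (w2 - w1) / (k2 - k1)
= (3.6650e+15 - 3.3261e+15) / (1.1384e+07 - 1.0873e+07)
= 3.3890e+14 / 5.1100e+05
= 6.6321e+08 m/s

6.6321e+08


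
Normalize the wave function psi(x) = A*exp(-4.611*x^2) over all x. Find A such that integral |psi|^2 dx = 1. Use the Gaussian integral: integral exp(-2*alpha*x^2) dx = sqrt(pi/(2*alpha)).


integral |psi|^2 dx = A^2 * sqrt(pi/(2*alpha)) = 1
A^2 = sqrt(2*alpha/pi)
= sqrt(2 * 4.611 / pi)
= 1.713317
A = sqrt(1.713317)
= 1.3089

1.3089


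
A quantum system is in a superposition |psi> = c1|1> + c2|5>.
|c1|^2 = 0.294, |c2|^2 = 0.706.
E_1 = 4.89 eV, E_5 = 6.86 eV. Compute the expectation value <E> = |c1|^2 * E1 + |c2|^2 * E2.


<E> = |c1|^2 * E1 + |c2|^2 * E2
= 0.294 * 4.89 + 0.706 * 6.86
= 1.4377 + 4.8432
= 6.2808 eV

6.2808


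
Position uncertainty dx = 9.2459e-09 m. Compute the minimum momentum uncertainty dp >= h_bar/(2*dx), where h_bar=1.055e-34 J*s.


dp = h_bar / (2 * dx)
= 1.055e-34 / (2 * 9.2459e-09)
= 1.055e-34 / 1.8492e-08
= 5.7052e-27 kg*m/s

5.7052e-27


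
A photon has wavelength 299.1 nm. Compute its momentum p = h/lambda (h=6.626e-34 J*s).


p = h / lambda
= 6.626e-34 / (299.1e-9)
= 6.626e-34 / 2.9910e-07
= 2.2153e-27 kg*m/s

2.2153e-27


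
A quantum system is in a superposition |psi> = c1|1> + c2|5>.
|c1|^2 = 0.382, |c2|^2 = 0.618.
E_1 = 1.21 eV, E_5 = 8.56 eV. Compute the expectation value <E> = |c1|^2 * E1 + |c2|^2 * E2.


<E> = |c1|^2 * E1 + |c2|^2 * E2
= 0.382 * 1.21 + 0.618 * 8.56
= 0.4622 + 5.2901
= 5.7523 eV

5.7523


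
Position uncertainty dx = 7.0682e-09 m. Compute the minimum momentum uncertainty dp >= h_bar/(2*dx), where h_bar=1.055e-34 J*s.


dp = h_bar / (2 * dx)
= 1.055e-34 / (2 * 7.0682e-09)
= 1.055e-34 / 1.4136e-08
= 7.4630e-27 kg*m/s

7.4630e-27


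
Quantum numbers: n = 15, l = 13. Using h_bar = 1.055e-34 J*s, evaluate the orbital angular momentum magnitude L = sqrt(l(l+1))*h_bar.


L = sqrt(l*(l+1)) * h_bar
= sqrt(13 * 14) * 1.055e-34
= sqrt(182) * 1.055e-34
= 13.4907 * 1.055e-34
= 1.4233e-33 J*s

1.4233e-33


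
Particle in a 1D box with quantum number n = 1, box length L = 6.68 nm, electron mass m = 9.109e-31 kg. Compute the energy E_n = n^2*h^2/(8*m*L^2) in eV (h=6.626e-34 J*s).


E = n^2 * h^2 / (8 * m * L^2)
= 1^2 * (6.626e-34)^2 / (8 * 9.109e-31 * (6.68e-9)^2)
= 1 * 4.3904e-67 / (8 * 9.109e-31 * 4.4622e-17)
= 1.3502e-21 J
= 0.0084 eV

0.0084


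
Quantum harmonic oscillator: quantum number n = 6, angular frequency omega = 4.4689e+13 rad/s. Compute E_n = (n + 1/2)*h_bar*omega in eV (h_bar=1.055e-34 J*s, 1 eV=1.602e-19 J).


E = (n + 1/2) * h_bar * omega
= (6 + 0.5) * 1.055e-34 * 4.4689e+13
= 6.5 * 4.7147e-21
= 3.0645e-20 J
= 0.1913 eV

0.1913


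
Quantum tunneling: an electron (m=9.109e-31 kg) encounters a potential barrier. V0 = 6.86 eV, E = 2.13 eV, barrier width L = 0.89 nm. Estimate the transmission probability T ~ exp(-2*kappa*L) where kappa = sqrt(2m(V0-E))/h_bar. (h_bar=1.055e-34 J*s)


V0 - E = 4.73 eV = 7.5775e-19 J
kappa = sqrt(2 * m * (V0-E)) / h_bar
= sqrt(2 * 9.109e-31 * 7.5775e-19) / 1.055e-34
= 1.1137e+10 /m
2*kappa*L = 2 * 1.1137e+10 * 0.89e-9
= 19.8235
T = exp(-19.8235) = 2.459097e-09

2.459097e-09


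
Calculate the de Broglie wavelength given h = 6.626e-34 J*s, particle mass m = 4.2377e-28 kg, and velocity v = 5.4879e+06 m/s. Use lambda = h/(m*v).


lambda = h / (m * v)
= 6.626e-34 / (4.2377e-28 * 5.4879e+06)
= 6.626e-34 / 2.3256e-21
= 2.8491e-13 m

2.8491e-13


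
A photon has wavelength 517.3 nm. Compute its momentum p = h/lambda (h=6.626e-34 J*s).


p = h / lambda
= 6.626e-34 / (517.3e-9)
= 6.626e-34 / 5.1730e-07
= 1.2809e-27 kg*m/s

1.2809e-27


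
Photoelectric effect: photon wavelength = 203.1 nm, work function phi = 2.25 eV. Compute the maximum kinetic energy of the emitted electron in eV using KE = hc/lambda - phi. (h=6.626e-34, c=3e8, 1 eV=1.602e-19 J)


E_photon = hc / lambda
= (6.626e-34)(3e8) / (203.1e-9)
= 9.7873e-19 J
= 6.1094 eV
KE = E_photon - phi
= 6.1094 - 2.25
= 3.8594 eV

3.8594


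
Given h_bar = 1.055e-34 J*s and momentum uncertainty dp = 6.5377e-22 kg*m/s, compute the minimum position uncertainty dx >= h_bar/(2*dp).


dx = h_bar / (2 * dp)
= 1.055e-34 / (2 * 6.5377e-22)
= 1.055e-34 / 1.3075e-21
= 8.0686e-14 m

8.0686e-14


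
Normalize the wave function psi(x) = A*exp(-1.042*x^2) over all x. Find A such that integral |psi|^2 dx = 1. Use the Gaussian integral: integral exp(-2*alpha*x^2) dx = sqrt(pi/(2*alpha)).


integral |psi|^2 dx = A^2 * sqrt(pi/(2*alpha)) = 1
A^2 = sqrt(2*alpha/pi)
= sqrt(2 * 1.042 / pi)
= 0.814468
A = sqrt(0.814468)
= 0.9025

0.9025


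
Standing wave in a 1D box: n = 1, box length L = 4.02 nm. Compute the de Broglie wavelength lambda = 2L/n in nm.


lambda = 2L / n
= 2 * 4.02 / 1
= 8.04 / 1
= 8.04 nm

8.04


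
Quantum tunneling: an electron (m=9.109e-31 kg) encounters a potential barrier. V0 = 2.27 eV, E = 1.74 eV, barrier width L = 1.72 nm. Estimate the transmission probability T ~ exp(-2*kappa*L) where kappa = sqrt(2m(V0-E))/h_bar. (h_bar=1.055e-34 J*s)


V0 - E = 0.53 eV = 8.4906e-20 J
kappa = sqrt(2 * m * (V0-E)) / h_bar
= sqrt(2 * 9.109e-31 * 8.4906e-20) / 1.055e-34
= 3.7279e+09 /m
2*kappa*L = 2 * 3.7279e+09 * 1.72e-9
= 12.8241
T = exp(-12.8241) = 2.695143e-06

2.695143e-06


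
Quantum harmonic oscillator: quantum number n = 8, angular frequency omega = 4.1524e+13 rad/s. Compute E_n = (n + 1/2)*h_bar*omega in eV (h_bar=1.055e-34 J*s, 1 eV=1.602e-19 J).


E = (n + 1/2) * h_bar * omega
= (8 + 0.5) * 1.055e-34 * 4.1524e+13
= 8.5 * 4.3808e-21
= 3.7237e-20 J
= 0.2324 eV

0.2324


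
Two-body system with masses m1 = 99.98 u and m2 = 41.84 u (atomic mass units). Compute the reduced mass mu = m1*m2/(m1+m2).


mu = m1 * m2 / (m1 + m2)
= 99.98 * 41.84 / (99.98 + 41.84)
= 4183.1632 / 141.82
= 29.4963 u

29.4963


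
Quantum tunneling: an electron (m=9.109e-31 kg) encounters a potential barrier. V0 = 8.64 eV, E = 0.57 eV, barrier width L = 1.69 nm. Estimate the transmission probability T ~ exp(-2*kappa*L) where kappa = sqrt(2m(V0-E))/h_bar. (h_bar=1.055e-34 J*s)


V0 - E = 8.07 eV = 1.2928e-18 J
kappa = sqrt(2 * m * (V0-E)) / h_bar
= sqrt(2 * 9.109e-31 * 1.2928e-18) / 1.055e-34
= 1.4547e+10 /m
2*kappa*L = 2 * 1.4547e+10 * 1.69e-9
= 49.168
T = exp(-49.168) = 4.432058e-22

4.432058e-22


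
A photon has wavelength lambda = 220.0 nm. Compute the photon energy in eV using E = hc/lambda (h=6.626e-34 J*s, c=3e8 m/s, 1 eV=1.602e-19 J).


E = hc / lambda
= (6.626e-34)(3e8) / (220.0e-9)
= 1.9878e-25 / 2.2000e-07
= 9.0355e-19 J
Converting to eV: 9.0355e-19 / 1.602e-19
= 5.6401 eV

5.6401


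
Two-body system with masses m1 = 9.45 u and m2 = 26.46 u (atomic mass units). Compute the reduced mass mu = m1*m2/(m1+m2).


mu = m1 * m2 / (m1 + m2)
= 9.45 * 26.46 / (9.45 + 26.46)
= 250.047 / 35.91
= 6.9632 u

6.9632


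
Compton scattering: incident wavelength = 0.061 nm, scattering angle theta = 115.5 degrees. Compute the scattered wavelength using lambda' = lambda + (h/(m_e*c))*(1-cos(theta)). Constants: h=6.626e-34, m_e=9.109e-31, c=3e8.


Compton wavelength: h/(m_e*c) = 2.4247e-12 m
d_lambda = 2.4247e-12 * (1 - cos(115.5 deg))
= 2.4247e-12 * 1.430511
= 3.4686e-12 m = 0.003469 nm
lambda' = 0.061 + 0.003469
= 0.064469 nm

0.064469


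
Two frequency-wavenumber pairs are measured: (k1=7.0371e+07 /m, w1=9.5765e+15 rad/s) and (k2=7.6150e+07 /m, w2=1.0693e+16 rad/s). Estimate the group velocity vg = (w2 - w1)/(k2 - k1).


vg = (w2 - w1) / (k2 - k1)
= (1.0693e+16 - 9.5765e+15) / (7.6150e+07 - 7.0371e+07)
= 1.1165e+15 / 5.7790e+06
= 1.9320e+08 m/s

1.9320e+08


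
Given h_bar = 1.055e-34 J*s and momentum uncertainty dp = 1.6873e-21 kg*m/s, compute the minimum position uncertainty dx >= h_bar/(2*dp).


dx = h_bar / (2 * dp)
= 1.055e-34 / (2 * 1.6873e-21)
= 1.055e-34 / 3.3746e-21
= 3.1263e-14 m

3.1263e-14


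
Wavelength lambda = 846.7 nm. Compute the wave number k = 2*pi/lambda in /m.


k = 2 * pi / lambda
= 6.2832 / (846.7e-9)
= 6.2832 / 8.4670e-07
= 7.4208e+06 /m

7.4208e+06


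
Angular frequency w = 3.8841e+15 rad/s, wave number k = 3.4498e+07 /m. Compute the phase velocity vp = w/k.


vp = w / k
= 3.8841e+15 / 3.4498e+07
= 1.1259e+08 m/s

1.1259e+08


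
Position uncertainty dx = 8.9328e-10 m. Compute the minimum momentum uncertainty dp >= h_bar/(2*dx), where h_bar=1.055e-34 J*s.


dp = h_bar / (2 * dx)
= 1.055e-34 / (2 * 8.9328e-10)
= 1.055e-34 / 1.7866e-09
= 5.9052e-26 kg*m/s

5.9052e-26


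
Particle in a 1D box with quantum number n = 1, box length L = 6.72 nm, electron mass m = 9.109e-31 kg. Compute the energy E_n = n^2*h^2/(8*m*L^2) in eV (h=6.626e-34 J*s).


E = n^2 * h^2 / (8 * m * L^2)
= 1^2 * (6.626e-34)^2 / (8 * 9.109e-31 * (6.72e-9)^2)
= 1 * 4.3904e-67 / (8 * 9.109e-31 * 4.5158e-17)
= 1.3341e-21 J
= 0.0083 eV

0.0083


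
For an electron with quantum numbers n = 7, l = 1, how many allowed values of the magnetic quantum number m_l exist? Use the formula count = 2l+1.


m_l ranges from -l to +l in integer steps
So m_l goes from -1 to +1
Count = 2l + 1 = 2*1 + 1
= 3

3


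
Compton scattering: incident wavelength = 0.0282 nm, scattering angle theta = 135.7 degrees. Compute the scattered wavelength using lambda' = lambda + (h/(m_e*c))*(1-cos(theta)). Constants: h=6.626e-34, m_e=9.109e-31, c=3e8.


Compton wavelength: h/(m_e*c) = 2.4247e-12 m
d_lambda = 2.4247e-12 * (1 - cos(135.7 deg))
= 2.4247e-12 * 1.715693
= 4.1601e-12 m = 0.00416 nm
lambda' = 0.0282 + 0.00416
= 0.03236 nm

0.03236


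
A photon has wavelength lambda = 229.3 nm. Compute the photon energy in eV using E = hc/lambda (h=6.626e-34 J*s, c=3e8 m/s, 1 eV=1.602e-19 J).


E = hc / lambda
= (6.626e-34)(3e8) / (229.3e-9)
= 1.9878e-25 / 2.2930e-07
= 8.6690e-19 J
Converting to eV: 8.6690e-19 / 1.602e-19
= 5.4114 eV

5.4114


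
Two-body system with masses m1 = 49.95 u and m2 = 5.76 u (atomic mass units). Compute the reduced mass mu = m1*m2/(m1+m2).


mu = m1 * m2 / (m1 + m2)
= 49.95 * 5.76 / (49.95 + 5.76)
= 287.712 / 55.71
= 5.1645 u

5.1645


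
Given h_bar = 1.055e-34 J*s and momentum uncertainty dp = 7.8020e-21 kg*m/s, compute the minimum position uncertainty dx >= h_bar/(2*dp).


dx = h_bar / (2 * dp)
= 1.055e-34 / (2 * 7.8020e-21)
= 1.055e-34 / 1.5604e-20
= 6.7611e-15 m

6.7611e-15


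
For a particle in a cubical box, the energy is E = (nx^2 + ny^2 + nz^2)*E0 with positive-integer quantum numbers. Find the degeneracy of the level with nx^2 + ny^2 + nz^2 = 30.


Enumerate all (nx, ny, nz) with nx^2 + ny^2 + nz^2 = 30:
(1,2,5)
(1,5,2)
(2,1,5)
(2,5,1)
(5,1,2)
(5,2,1)
Total degeneracy = 6

6


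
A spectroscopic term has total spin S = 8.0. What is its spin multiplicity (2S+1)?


Spin multiplicity = 2S + 1
= 2 * 8.0 + 1
= 16.0 + 1
= 17

17


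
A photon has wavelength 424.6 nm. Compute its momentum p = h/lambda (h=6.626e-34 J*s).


p = h / lambda
= 6.626e-34 / (424.6e-9)
= 6.626e-34 / 4.2460e-07
= 1.5605e-27 kg*m/s

1.5605e-27


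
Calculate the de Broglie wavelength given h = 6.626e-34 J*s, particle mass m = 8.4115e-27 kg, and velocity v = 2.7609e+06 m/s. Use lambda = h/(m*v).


lambda = h / (m * v)
= 6.626e-34 / (8.4115e-27 * 2.7609e+06)
= 6.626e-34 / 2.3223e-20
= 2.8532e-14 m

2.8532e-14


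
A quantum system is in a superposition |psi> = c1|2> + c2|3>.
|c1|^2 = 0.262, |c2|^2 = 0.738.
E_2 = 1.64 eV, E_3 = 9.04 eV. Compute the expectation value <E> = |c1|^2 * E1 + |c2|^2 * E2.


<E> = |c1|^2 * E1 + |c2|^2 * E2
= 0.262 * 1.64 + 0.738 * 9.04
= 0.4297 + 6.6715
= 7.1012 eV

7.1012


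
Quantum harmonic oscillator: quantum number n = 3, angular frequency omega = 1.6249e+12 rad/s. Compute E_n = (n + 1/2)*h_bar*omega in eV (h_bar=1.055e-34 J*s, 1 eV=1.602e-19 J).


E = (n + 1/2) * h_bar * omega
= (3 + 0.5) * 1.055e-34 * 1.6249e+12
= 3.5 * 1.7143e-22
= 5.9999e-22 J
= 0.0037 eV

0.0037


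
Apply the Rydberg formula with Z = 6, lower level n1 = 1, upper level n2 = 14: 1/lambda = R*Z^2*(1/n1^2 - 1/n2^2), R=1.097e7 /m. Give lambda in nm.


1/lambda = R * Z^2 * (1/n1^2 - 1/n2^2)
= 1.097e7 * 6^2 * (1/1^2 - 1/14^2)
= 1.097e7 * 36 * (1.0 - 0.005102)
= 3.9291e+08 /m
lambda = 1 / 3.9291e+08
= 2.5451 nm

2.5451


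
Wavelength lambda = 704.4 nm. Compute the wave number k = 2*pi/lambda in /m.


k = 2 * pi / lambda
= 6.2832 / (704.4e-9)
= 6.2832 / 7.0440e-07
= 8.9199e+06 /m

8.9199e+06


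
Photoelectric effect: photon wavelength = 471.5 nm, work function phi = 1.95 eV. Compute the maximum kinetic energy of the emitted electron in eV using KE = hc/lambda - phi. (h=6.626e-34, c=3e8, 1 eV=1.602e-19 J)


E_photon = hc / lambda
= (6.626e-34)(3e8) / (471.5e-9)
= 4.2159e-19 J
= 2.6317 eV
KE = E_photon - phi
= 2.6317 - 1.95
= 0.6817 eV

0.6817


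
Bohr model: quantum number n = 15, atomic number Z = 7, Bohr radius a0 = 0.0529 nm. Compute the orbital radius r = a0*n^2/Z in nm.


r = a0 * n^2 / Z
= 0.0529 * 15^2 / 7
= 0.0529 * 225 / 7
= 1.7004 nm

1.7004


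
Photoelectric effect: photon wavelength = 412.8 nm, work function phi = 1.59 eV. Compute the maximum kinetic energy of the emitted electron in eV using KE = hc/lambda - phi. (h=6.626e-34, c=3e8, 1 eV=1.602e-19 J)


E_photon = hc / lambda
= (6.626e-34)(3e8) / (412.8e-9)
= 4.8154e-19 J
= 3.0059 eV
KE = E_photon - phi
= 3.0059 - 1.59
= 1.4159 eV

1.4159


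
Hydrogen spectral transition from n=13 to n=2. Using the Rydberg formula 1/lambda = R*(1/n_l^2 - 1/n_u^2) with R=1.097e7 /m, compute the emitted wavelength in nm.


1/lambda = R * (1/n_l^2 - 1/n_u^2)
= 1.097e7 * (1/2^2 - 1/13^2)
= 1.097e7 * (0.25 - 0.005917)
= 1.097e7 * 0.244083
= 2.6776e+06 /m
lambda = 1 / 2.6776e+06 = 373.4703 nm

373.4703


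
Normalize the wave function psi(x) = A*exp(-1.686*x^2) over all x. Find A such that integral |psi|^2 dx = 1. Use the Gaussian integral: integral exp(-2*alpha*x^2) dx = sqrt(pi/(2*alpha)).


integral |psi|^2 dx = A^2 * sqrt(pi/(2*alpha)) = 1
A^2 = sqrt(2*alpha/pi)
= sqrt(2 * 1.686 / pi)
= 1.036022
A = sqrt(1.036022)
= 1.0179

1.0179


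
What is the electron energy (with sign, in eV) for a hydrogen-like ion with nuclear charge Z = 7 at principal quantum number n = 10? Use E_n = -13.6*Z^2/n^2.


E_n = -13.6 * Z^2 / n^2
= -13.6 * 7^2 / 10^2
= -13.6 * 49 / 100
= -6.664 eV

-6.664


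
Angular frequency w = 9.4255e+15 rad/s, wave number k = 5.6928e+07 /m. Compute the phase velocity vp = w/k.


vp = w / k
= 9.4255e+15 / 5.6928e+07
= 1.6557e+08 m/s

1.6557e+08


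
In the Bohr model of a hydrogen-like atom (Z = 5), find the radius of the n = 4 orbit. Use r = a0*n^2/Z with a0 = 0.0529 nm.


r = a0 * n^2 / Z
= 0.0529 * 4^2 / 5
= 0.0529 * 16 / 5
= 0.1693 nm

0.1693


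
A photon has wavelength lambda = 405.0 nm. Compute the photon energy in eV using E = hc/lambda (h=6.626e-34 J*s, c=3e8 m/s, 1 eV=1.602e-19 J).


E = hc / lambda
= (6.626e-34)(3e8) / (405.0e-9)
= 1.9878e-25 / 4.0500e-07
= 4.9081e-19 J
Converting to eV: 4.9081e-19 / 1.602e-19
= 3.0638 eV

3.0638


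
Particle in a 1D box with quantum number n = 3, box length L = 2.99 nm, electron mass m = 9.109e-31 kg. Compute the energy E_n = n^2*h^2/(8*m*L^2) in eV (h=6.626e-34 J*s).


E = n^2 * h^2 / (8 * m * L^2)
= 3^2 * (6.626e-34)^2 / (8 * 9.109e-31 * (2.99e-9)^2)
= 9 * 4.3904e-67 / (8 * 9.109e-31 * 8.9401e-18)
= 6.0652e-20 J
= 0.3786 eV

0.3786


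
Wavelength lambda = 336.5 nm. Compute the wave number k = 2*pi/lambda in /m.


k = 2 * pi / lambda
= 6.2832 / (336.5e-9)
= 6.2832 / 3.3650e-07
= 1.8672e+07 /m

1.8672e+07


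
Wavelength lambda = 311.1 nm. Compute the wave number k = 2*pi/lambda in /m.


k = 2 * pi / lambda
= 6.2832 / (311.1e-9)
= 6.2832 / 3.1110e-07
= 2.0197e+07 /m

2.0197e+07


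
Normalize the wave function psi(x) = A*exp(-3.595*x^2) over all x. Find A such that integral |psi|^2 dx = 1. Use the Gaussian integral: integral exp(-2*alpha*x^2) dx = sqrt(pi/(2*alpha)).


integral |psi|^2 dx = A^2 * sqrt(pi/(2*alpha)) = 1
A^2 = sqrt(2*alpha/pi)
= sqrt(2 * 3.595 / pi)
= 1.512828
A = sqrt(1.512828)
= 1.23

1.23


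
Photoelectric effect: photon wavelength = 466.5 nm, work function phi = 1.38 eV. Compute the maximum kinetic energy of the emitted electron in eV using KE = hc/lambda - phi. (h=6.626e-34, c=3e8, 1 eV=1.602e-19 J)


E_photon = hc / lambda
= (6.626e-34)(3e8) / (466.5e-9)
= 4.2611e-19 J
= 2.6599 eV
KE = E_photon - phi
= 2.6599 - 1.38
= 1.2799 eV

1.2799


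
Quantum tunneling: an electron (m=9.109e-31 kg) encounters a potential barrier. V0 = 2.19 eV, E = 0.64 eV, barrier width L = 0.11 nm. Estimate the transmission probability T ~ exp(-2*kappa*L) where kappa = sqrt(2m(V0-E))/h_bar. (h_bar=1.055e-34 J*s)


V0 - E = 1.55 eV = 2.4831e-19 J
kappa = sqrt(2 * m * (V0-E)) / h_bar
= sqrt(2 * 9.109e-31 * 2.4831e-19) / 1.055e-34
= 6.3752e+09 /m
2*kappa*L = 2 * 6.3752e+09 * 0.11e-9
= 1.4025
T = exp(-1.4025) = 2.459695e-01

2.459695e-01


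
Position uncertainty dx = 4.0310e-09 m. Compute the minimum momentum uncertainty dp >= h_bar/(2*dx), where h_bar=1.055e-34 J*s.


dp = h_bar / (2 * dx)
= 1.055e-34 / (2 * 4.0310e-09)
= 1.055e-34 / 8.0620e-09
= 1.3086e-26 kg*m/s

1.3086e-26


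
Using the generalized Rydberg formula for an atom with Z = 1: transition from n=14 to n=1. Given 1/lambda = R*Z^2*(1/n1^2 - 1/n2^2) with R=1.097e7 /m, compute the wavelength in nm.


1/lambda = R * Z^2 * (1/n1^2 - 1/n2^2)
= 1.097e7 * 1^2 * (1/1^2 - 1/14^2)
= 1.097e7 * 1 * (1.0 - 0.005102)
= 1.0914e+07 /m
lambda = 1 / 1.0914e+07
= 91.6252 nm

91.6252


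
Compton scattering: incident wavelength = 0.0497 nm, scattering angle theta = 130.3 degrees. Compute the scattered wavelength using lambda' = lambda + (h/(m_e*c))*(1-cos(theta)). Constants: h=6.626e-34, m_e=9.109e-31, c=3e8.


Compton wavelength: h/(m_e*c) = 2.4247e-12 m
d_lambda = 2.4247e-12 * (1 - cos(130.3 deg))
= 2.4247e-12 * 1.64679
= 3.9930e-12 m = 0.003993 nm
lambda' = 0.0497 + 0.003993
= 0.053693 nm

0.053693


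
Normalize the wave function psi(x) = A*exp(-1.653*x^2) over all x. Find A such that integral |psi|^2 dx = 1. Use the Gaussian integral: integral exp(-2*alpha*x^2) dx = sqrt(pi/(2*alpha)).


integral |psi|^2 dx = A^2 * sqrt(pi/(2*alpha)) = 1
A^2 = sqrt(2*alpha/pi)
= sqrt(2 * 1.653 / pi)
= 1.025833
A = sqrt(1.025833)
= 1.0128

1.0128


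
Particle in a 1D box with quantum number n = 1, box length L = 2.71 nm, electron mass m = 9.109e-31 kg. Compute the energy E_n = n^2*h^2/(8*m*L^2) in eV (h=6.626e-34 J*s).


E = n^2 * h^2 / (8 * m * L^2)
= 1^2 * (6.626e-34)^2 / (8 * 9.109e-31 * (2.71e-9)^2)
= 1 * 4.3904e-67 / (8 * 9.109e-31 * 7.3441e-18)
= 8.2036e-21 J
= 0.0512 eV

0.0512


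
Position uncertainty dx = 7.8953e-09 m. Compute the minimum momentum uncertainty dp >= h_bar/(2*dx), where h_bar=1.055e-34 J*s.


dp = h_bar / (2 * dx)
= 1.055e-34 / (2 * 7.8953e-09)
= 1.055e-34 / 1.5791e-08
= 6.6812e-27 kg*m/s

6.6812e-27


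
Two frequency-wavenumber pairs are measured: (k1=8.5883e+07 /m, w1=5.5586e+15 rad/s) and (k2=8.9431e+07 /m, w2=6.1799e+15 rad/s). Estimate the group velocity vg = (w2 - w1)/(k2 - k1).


vg = (w2 - w1) / (k2 - k1)
= (6.1799e+15 - 5.5586e+15) / (8.9431e+07 - 8.5883e+07)
= 6.2130e+14 / 3.5480e+06
= 1.7511e+08 m/s

1.7511e+08


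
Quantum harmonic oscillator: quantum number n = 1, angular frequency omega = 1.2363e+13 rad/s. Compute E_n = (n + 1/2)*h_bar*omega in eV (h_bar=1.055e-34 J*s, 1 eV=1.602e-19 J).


E = (n + 1/2) * h_bar * omega
= (1 + 0.5) * 1.055e-34 * 1.2363e+13
= 1.5 * 1.3043e-21
= 1.9564e-21 J
= 0.0122 eV

0.0122


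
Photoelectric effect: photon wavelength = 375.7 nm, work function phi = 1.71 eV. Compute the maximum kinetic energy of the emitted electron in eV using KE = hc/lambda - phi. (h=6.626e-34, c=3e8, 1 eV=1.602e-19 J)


E_photon = hc / lambda
= (6.626e-34)(3e8) / (375.7e-9)
= 5.2909e-19 J
= 3.3027 eV
KE = E_photon - phi
= 3.3027 - 1.71
= 1.5927 eV

1.5927


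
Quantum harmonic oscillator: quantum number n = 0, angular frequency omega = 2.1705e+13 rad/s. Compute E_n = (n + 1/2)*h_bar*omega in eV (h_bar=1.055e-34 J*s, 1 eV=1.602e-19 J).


E = (n + 1/2) * h_bar * omega
= (0 + 0.5) * 1.055e-34 * 2.1705e+13
= 0.5 * 2.2899e-21
= 1.1449e-21 J
= 0.0071 eV

0.0071


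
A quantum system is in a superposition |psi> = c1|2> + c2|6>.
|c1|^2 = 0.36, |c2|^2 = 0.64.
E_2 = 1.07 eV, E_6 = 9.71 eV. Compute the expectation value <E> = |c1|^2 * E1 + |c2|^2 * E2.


<E> = |c1|^2 * E1 + |c2|^2 * E2
= 0.36 * 1.07 + 0.64 * 9.71
= 0.3852 + 6.2144
= 6.5996 eV

6.5996


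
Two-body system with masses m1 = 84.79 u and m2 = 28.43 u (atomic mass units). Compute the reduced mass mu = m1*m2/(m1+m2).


mu = m1 * m2 / (m1 + m2)
= 84.79 * 28.43 / (84.79 + 28.43)
= 2410.5797 / 113.22
= 21.2911 u

21.2911


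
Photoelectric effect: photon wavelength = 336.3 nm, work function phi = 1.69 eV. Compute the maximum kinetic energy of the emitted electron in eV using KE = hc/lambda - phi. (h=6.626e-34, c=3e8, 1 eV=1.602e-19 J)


E_photon = hc / lambda
= (6.626e-34)(3e8) / (336.3e-9)
= 5.9108e-19 J
= 3.6896 eV
KE = E_photon - phi
= 3.6896 - 1.69
= 1.9996 eV

1.9996


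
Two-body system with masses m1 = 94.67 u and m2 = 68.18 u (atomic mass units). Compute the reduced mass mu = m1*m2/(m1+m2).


mu = m1 * m2 / (m1 + m2)
= 94.67 * 68.18 / (94.67 + 68.18)
= 6454.6006 / 162.85
= 39.6353 u

39.6353


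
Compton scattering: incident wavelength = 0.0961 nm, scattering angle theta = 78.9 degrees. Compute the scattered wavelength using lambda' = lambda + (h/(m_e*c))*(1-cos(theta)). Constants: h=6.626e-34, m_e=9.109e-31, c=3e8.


Compton wavelength: h/(m_e*c) = 2.4247e-12 m
d_lambda = 2.4247e-12 * (1 - cos(78.9 deg))
= 2.4247e-12 * 0.807478
= 1.9579e-12 m = 0.001958 nm
lambda' = 0.0961 + 0.001958
= 0.098058 nm

0.098058


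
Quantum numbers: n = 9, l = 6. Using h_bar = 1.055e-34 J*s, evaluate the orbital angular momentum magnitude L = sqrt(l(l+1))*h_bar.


L = sqrt(l*(l+1)) * h_bar
= sqrt(6 * 7) * 1.055e-34
= sqrt(42) * 1.055e-34
= 6.4807 * 1.055e-34
= 6.8372e-34 J*s

6.8372e-34


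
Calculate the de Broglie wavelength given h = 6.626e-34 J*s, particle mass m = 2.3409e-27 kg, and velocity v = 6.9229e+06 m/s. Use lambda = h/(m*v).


lambda = h / (m * v)
= 6.626e-34 / (2.3409e-27 * 6.9229e+06)
= 6.626e-34 / 1.6206e-20
= 4.0887e-14 m

4.0887e-14


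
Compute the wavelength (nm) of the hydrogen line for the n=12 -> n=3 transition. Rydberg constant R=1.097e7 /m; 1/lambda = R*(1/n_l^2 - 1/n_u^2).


1/lambda = R * (1/n_l^2 - 1/n_u^2)
= 1.097e7 * (1/3^2 - 1/12^2)
= 1.097e7 * (0.111111 - 0.006944)
= 1.097e7 * 0.104167
= 1.1427e+06 /m
lambda = 1 / 1.1427e+06 = 875.1139 nm

875.1139


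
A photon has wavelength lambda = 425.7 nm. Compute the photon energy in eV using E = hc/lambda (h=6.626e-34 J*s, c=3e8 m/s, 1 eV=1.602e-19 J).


E = hc / lambda
= (6.626e-34)(3e8) / (425.7e-9)
= 1.9878e-25 / 4.2570e-07
= 4.6695e-19 J
Converting to eV: 4.6695e-19 / 1.602e-19
= 2.9148 eV

2.9148


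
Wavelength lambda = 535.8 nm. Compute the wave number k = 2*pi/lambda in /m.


k = 2 * pi / lambda
= 6.2832 / (535.8e-9)
= 6.2832 / 5.3580e-07
= 1.1727e+07 /m

1.1727e+07


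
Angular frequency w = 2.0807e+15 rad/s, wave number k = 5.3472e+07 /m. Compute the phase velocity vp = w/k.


vp = w / k
= 2.0807e+15 / 5.3472e+07
= 3.8912e+07 m/s

3.8912e+07


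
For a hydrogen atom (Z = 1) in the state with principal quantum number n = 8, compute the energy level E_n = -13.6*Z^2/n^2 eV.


E_n = -13.6 * Z^2 / n^2
= -13.6 * 1^2 / 8^2
= -13.6 * 1 / 64
= -0.2125 eV

-0.2125


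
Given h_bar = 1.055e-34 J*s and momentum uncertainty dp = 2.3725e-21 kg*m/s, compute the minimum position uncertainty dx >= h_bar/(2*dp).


dx = h_bar / (2 * dp)
= 1.055e-34 / (2 * 2.3725e-21)
= 1.055e-34 / 4.7450e-21
= 2.2234e-14 m

2.2234e-14
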